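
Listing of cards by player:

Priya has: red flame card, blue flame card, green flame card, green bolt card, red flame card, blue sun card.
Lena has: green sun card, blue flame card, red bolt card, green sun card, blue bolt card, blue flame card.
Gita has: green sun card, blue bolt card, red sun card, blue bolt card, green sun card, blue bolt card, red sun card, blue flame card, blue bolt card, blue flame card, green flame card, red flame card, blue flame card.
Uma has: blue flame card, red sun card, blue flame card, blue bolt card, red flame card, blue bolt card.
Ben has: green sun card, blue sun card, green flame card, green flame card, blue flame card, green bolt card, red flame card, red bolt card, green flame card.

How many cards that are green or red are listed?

green: 12; red: 10; together 12 + 10 = 22.

22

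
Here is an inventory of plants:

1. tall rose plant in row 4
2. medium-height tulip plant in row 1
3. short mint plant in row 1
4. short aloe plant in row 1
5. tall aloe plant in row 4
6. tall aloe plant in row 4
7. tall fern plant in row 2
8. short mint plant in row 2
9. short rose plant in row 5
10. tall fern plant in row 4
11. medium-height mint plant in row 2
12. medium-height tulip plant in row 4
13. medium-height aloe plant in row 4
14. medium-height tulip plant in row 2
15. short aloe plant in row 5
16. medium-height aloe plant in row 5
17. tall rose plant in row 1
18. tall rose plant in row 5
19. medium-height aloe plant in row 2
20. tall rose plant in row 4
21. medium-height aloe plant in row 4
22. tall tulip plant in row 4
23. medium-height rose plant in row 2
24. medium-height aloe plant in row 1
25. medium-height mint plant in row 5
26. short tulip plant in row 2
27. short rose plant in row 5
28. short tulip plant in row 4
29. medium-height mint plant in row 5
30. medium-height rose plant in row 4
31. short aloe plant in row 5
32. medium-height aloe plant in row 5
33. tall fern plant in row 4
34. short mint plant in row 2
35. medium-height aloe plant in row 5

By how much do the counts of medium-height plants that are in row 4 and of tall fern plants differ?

1

medium-height plants in row 4: 4. tall fern plants: 3.
|4 − 3| = 4 − 3 = 1.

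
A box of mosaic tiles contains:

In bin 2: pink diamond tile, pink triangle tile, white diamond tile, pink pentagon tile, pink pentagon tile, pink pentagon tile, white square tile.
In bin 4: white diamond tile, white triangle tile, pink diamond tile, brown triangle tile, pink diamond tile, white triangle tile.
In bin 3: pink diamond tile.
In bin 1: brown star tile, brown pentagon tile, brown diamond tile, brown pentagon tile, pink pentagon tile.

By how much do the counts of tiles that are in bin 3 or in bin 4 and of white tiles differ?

tiles in bin 3 or in bin 4: 7. white tiles: 5.
|7 − 5| = 7 − 5 = 2.

2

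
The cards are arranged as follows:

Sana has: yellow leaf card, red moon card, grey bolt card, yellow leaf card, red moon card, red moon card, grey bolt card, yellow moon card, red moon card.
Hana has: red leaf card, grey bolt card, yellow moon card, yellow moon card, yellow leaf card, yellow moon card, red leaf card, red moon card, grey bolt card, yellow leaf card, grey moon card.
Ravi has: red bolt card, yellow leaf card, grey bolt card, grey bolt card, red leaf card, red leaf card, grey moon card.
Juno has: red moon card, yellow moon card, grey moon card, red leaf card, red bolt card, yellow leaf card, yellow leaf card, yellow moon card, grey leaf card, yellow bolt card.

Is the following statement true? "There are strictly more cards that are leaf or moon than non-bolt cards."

False

There are 28 cards that are leaf or moon.
There are 28 non-bolt cards.
The claim requires 28 > 28, which does not hold.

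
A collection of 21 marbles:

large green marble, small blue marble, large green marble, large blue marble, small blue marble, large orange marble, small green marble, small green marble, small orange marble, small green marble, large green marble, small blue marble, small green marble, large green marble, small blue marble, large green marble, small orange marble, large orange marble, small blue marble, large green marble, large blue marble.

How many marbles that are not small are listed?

Total marbles: 21; with the excluded value: 11; remaining 21 − 11 = 10.

10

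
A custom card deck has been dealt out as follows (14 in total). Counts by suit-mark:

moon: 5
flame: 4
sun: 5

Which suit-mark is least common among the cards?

flame

Counts by suit-mark: moon 5, sun 5, flame 4.
The minimum is 4, held uniquely by flame.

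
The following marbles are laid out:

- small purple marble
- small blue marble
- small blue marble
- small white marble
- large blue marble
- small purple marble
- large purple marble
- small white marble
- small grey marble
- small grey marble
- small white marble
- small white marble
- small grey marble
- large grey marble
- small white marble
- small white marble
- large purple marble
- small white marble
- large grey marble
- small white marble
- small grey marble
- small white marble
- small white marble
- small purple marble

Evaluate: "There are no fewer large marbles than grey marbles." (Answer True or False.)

False

There are 5 large marbles.
There are 6 grey marbles.
The claim requires 5 ≥ 6, which does not hold.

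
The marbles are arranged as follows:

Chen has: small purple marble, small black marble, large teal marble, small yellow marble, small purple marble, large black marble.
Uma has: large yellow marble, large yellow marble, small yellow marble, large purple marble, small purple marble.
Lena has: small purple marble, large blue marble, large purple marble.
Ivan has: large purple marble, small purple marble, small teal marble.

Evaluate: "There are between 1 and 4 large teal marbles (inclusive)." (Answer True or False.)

large teal marbles: 1.
The claim requires 1 ≤ 1 ≤ 4, which holds.

True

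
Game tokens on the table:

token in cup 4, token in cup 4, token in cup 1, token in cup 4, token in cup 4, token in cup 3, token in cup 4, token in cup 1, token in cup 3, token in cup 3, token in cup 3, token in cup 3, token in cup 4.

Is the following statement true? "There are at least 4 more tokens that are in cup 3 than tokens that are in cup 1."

tokens in cup 3: 5.
tokens in cup 1: 2.
The claim requires 5 − 2 = 3 ≥ 4, which does not hold.

False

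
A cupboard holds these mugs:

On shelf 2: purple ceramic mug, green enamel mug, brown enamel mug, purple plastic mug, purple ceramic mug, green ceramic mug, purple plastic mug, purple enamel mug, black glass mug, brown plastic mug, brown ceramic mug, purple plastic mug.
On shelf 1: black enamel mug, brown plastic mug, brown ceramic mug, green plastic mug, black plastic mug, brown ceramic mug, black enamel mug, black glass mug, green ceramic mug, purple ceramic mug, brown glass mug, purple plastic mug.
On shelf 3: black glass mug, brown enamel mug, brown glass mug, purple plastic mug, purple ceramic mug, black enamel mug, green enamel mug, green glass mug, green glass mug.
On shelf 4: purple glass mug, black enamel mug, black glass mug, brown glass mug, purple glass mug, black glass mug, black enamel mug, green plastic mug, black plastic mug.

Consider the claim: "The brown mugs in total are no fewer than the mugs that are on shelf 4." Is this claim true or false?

True

brown mugs: 10.
mugs on shelf 4: 9.
The claim requires 10 ≥ 9, which holds.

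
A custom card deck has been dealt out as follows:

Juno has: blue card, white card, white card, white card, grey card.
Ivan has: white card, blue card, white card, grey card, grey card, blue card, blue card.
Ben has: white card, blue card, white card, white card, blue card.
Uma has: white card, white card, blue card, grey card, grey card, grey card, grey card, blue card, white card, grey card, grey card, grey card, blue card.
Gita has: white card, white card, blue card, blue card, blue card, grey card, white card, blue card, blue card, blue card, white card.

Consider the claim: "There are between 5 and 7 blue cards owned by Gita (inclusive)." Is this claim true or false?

True

blue cards owned by Gita: 6.
The claim requires 5 ≤ 6 ≤ 7, which holds.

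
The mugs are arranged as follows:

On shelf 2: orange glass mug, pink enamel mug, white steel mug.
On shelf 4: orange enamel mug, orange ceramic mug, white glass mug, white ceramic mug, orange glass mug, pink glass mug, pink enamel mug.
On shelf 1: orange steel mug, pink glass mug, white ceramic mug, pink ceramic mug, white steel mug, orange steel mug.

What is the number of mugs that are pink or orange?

11

orange: 6; pink: 5; together 6 + 5 = 11.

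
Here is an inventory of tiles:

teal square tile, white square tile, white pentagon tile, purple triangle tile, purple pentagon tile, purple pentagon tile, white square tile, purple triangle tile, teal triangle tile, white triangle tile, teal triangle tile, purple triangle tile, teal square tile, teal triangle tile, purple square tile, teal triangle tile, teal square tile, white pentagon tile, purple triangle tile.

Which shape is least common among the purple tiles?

square

Counts by shape (restricted to purple tiles): triangle 4, pentagon 2, square 1.
The minimum is 1, held uniquely by square.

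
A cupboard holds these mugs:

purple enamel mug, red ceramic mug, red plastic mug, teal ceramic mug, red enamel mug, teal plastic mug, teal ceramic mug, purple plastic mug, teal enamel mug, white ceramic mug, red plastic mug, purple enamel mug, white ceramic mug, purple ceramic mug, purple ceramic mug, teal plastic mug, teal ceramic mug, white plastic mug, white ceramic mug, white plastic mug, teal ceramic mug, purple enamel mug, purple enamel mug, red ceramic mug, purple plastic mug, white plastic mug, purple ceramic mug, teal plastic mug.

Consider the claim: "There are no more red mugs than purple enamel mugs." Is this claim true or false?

False

There are 5 red mugs.
There are 4 purple enamel mugs.
The claim requires 5 ≤ 4, which does not hold.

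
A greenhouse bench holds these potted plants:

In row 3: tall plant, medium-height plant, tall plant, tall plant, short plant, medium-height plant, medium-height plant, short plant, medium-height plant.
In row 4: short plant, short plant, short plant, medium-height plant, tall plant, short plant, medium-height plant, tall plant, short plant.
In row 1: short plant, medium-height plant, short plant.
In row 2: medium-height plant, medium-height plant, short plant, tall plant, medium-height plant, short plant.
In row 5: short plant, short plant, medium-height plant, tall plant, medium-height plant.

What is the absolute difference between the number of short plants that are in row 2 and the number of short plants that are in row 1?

0

short plants in row 2: 2. short plants in row 1: 2.
|2 − 2| = 2 − 2 = 0.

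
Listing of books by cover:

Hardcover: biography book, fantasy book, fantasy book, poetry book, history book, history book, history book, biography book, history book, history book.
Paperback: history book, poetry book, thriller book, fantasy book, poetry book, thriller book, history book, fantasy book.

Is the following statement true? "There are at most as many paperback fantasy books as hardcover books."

True

|paperback fantasy books| = 2.
|hardcover books| = 10.
The claim requires 2 ≤ 10, which holds.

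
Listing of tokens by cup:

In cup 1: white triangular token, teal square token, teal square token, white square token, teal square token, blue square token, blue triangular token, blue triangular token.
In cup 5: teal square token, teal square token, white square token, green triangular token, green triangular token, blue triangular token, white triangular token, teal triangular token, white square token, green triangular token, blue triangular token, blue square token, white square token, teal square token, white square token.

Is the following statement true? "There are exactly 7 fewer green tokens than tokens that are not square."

True

green tokens: 3.
tokens that are not square: 10.
The claim requires 10 − 3 (= 7) to equal 7, which holds.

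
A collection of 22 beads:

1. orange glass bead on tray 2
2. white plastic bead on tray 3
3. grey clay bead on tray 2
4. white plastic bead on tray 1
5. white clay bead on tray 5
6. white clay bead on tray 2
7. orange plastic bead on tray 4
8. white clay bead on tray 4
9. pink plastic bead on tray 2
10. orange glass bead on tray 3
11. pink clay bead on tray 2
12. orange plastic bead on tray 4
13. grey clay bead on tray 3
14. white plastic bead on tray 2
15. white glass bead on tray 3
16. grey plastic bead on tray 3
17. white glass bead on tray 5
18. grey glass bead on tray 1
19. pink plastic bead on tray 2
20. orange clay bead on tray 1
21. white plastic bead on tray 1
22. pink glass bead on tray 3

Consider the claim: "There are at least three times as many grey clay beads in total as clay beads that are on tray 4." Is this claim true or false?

grey clay beads: 2.
clay beads on tray 4: 1.
The claim requires 2 ≥ 3 × 1 = 3, which does not hold.

False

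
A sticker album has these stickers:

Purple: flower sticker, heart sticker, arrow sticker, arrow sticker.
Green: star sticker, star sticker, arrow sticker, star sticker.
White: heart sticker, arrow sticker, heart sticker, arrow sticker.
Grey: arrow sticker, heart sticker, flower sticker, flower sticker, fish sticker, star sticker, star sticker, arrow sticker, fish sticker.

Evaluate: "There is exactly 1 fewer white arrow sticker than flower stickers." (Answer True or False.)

|white arrow stickers| = 2.
|flower stickers| = 3.
The claim requires 3 − 2 (= 1) to equal 1, which holds.

True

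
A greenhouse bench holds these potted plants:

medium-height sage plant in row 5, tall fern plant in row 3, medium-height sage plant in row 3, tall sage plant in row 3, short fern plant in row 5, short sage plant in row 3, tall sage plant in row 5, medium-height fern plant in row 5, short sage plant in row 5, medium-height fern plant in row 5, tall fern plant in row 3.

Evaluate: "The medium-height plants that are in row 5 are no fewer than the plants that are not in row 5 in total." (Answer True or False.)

|medium-height plants in row 5| = 3.
|plants that are not in row 5| = 5.
The claim requires 3 ≥ 5, which does not hold.

False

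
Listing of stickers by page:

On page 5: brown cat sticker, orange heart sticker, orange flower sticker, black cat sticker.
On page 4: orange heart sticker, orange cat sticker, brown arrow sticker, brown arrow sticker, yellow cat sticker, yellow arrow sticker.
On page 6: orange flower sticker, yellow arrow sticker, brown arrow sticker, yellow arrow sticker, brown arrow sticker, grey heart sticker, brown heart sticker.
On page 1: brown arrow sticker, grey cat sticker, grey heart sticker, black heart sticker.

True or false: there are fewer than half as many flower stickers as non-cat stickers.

flower stickers: 2.
non-cat stickers: 16.
The claim requires 2 × 2 = 4 < 16, which holds.

True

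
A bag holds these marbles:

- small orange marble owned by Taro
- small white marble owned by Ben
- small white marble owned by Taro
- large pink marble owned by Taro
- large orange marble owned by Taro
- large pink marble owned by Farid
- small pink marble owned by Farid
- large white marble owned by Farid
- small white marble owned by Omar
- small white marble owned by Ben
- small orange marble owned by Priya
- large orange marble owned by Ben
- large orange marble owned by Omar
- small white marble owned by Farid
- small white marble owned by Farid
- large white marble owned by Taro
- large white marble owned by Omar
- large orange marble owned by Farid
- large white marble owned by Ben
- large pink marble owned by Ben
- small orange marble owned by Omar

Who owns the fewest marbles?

Priya

Counts by owner: Farid→6, Ben→5, Taro→5, Omar→4, Priya→1.
The minimum is 1, held uniquely by Priya.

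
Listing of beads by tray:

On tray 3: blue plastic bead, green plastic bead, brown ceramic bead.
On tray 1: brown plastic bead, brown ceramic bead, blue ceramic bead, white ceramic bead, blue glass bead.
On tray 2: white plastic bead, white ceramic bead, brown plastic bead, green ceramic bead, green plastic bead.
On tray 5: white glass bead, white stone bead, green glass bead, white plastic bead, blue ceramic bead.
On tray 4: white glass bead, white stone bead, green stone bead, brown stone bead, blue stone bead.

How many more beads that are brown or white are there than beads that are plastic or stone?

1

beads that are brown or white: 13.
beads that are plastic or stone: 12.
13 − 12 = 1.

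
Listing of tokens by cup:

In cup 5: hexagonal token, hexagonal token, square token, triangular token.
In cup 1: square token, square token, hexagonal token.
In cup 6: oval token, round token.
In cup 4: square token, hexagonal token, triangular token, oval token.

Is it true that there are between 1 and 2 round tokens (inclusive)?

True

round tokens: 1.
The claim requires 1 ≤ 1 ≤ 2, which holds.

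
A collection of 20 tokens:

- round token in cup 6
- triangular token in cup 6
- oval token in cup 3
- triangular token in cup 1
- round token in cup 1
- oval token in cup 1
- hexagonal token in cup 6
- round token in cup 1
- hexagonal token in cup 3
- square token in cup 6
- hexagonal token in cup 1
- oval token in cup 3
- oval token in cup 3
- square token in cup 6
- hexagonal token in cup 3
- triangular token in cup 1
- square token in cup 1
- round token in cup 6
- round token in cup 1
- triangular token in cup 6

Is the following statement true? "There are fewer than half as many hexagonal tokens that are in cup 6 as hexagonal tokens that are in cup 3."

False

hexagonal tokens in cup 6: 1.
hexagonal tokens in cup 3: 2.
The claim requires 2 × 1 = 2 < 2, which does not hold.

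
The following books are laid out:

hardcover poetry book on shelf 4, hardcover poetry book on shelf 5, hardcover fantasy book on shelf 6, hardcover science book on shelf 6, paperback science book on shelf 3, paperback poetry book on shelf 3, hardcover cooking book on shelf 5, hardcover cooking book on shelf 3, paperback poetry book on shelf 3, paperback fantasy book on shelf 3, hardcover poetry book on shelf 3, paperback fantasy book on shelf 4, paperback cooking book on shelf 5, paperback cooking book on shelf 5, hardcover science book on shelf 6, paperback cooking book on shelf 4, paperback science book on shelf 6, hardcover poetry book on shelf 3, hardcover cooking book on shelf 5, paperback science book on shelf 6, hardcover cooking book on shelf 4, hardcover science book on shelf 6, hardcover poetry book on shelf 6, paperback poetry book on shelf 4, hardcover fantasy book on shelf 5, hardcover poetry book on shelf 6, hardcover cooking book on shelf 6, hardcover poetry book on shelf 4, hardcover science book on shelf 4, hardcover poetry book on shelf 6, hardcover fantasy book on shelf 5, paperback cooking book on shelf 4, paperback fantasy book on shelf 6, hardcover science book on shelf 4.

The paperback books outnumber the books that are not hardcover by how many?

paperback books: 13.
books that are not hardcover: 13.
13 − 13 = 0.

0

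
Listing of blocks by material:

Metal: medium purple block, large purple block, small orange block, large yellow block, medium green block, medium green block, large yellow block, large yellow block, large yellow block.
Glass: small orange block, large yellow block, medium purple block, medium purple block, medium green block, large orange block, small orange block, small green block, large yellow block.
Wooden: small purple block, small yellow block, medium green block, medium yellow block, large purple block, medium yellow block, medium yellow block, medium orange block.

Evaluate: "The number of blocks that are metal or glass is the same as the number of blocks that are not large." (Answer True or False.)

False

|blocks that are metal or glass| = 18.
|blocks that are not large| = 17.
The claim requires 18 = 17, which does not hold.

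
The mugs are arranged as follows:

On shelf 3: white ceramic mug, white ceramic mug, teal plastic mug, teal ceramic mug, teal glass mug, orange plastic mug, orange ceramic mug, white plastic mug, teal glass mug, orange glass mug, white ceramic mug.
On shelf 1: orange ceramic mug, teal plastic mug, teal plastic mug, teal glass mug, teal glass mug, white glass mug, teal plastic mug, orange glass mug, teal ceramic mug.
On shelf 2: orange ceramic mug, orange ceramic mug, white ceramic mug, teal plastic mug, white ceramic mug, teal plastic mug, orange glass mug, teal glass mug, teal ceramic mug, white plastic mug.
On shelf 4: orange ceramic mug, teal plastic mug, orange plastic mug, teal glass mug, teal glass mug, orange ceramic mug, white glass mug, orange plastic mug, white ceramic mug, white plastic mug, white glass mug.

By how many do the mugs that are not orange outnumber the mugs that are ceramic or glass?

mugs that are not orange: 29.
mugs that are ceramic or glass: 28.
29 − 28 = 1.

1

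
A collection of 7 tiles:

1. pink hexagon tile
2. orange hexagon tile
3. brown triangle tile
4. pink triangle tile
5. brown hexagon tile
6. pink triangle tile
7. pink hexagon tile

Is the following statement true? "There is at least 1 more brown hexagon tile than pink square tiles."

True

|brown hexagon tiles| = 1.
|pink square tiles| = 0.
The claim requires 1 − 0 = 1 ≥ 1, which holds.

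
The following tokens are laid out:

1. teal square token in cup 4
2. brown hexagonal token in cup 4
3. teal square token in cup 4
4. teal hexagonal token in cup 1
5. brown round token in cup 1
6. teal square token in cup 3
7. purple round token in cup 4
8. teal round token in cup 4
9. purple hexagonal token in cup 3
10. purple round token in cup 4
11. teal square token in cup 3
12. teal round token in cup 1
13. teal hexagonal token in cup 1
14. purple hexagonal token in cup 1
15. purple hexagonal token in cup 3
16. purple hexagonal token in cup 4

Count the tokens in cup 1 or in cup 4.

12

in cup 1: 5; in cup 4: 7; together 5 + 7 = 12.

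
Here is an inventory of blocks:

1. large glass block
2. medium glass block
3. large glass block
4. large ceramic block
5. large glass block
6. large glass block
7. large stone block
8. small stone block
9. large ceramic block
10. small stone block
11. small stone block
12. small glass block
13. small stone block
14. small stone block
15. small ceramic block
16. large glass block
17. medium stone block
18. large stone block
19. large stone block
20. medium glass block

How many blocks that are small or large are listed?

large: 10; small: 7; together 10 + 7 = 17.

17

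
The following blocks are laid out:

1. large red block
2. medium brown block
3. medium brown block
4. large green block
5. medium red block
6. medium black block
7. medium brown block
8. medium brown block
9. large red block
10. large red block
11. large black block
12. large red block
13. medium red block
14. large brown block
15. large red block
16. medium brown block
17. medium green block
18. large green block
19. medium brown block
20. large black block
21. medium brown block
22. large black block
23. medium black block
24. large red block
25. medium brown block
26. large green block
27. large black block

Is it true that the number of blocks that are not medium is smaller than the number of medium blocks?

False

There are 14 blocks that are not medium.
There are 13 medium blocks.
The claim requires 14 < 13, which does not hold.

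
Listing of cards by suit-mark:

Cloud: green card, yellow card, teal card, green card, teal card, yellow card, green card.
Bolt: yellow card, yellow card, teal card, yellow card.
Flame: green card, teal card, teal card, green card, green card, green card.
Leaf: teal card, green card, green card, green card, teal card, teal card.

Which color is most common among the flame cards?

green

Counts by color (restricted to flame cards): green 4, teal 2.
The maximum is 4, held uniquely by green.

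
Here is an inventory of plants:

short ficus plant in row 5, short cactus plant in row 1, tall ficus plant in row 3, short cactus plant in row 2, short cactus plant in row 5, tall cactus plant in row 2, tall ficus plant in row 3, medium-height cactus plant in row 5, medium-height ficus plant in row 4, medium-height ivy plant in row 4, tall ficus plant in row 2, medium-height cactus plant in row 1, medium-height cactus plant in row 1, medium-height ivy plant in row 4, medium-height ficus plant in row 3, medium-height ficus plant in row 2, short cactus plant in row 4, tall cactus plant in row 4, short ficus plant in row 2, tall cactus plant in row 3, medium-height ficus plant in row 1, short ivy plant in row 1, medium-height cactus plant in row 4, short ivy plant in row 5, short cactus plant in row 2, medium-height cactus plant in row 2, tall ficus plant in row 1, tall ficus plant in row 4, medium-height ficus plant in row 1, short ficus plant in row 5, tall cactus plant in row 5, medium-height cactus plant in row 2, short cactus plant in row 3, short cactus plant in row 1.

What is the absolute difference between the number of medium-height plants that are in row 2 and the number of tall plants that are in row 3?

0

medium-height plants in row 2: 3. tall plants in row 3: 3.
|3 − 3| = 3 − 3 = 0.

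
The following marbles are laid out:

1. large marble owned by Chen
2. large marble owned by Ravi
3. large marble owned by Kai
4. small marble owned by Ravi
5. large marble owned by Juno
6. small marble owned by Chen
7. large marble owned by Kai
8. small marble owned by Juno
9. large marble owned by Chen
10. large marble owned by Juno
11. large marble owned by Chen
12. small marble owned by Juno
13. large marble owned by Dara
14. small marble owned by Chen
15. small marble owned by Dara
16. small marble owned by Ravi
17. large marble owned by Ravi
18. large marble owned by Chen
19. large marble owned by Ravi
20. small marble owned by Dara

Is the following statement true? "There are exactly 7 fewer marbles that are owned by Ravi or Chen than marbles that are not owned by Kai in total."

True

|marbles owned by Ravi or Chen| = 11.
|marbles that are not owned by Kai| = 18.
The claim requires 18 − 11 (= 7) to equal 7, which holds.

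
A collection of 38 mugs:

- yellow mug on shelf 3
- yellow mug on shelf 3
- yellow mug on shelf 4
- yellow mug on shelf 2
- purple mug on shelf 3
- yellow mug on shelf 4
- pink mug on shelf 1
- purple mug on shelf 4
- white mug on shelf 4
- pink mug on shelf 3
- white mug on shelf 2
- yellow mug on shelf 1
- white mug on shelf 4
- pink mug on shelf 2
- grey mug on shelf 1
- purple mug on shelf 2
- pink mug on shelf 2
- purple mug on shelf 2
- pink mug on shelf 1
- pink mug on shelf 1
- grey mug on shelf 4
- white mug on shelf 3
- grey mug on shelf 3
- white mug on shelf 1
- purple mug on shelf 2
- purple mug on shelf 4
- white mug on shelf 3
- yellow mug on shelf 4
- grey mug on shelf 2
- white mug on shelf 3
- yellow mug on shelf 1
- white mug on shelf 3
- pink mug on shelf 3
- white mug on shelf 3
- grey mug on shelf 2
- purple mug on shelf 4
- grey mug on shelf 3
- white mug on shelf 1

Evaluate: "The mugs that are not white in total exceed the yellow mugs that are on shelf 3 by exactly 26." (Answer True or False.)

mugs that are not white: 28.
yellow mugs on shelf 3: 2.
The claim requires 28 − 2 (= 26) to equal 26, which holds.

True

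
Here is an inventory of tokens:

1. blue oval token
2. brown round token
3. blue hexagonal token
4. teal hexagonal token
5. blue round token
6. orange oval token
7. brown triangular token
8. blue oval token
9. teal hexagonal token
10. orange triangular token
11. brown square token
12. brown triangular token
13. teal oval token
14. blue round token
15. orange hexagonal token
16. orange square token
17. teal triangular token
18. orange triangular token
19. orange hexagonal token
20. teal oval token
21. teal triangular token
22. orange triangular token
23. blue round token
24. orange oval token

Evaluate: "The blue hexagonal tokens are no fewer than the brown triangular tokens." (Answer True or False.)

False

|blue hexagonal tokens| = 1.
|brown triangular tokens| = 2.
The claim requires 1 ≥ 2, which does not hold.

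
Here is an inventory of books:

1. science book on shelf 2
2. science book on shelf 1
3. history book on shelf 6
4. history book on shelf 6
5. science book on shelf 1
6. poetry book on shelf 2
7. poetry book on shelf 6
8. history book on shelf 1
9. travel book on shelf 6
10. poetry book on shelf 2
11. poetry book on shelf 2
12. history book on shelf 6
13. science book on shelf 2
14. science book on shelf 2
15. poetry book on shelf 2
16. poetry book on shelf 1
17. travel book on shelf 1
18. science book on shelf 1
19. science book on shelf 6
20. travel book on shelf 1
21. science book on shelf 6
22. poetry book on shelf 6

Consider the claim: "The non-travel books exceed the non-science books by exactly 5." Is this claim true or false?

True

|non-travel books| = 19.
|non-science books| = 14.
The claim requires 19 − 14 (= 5) to equal 5, which holds.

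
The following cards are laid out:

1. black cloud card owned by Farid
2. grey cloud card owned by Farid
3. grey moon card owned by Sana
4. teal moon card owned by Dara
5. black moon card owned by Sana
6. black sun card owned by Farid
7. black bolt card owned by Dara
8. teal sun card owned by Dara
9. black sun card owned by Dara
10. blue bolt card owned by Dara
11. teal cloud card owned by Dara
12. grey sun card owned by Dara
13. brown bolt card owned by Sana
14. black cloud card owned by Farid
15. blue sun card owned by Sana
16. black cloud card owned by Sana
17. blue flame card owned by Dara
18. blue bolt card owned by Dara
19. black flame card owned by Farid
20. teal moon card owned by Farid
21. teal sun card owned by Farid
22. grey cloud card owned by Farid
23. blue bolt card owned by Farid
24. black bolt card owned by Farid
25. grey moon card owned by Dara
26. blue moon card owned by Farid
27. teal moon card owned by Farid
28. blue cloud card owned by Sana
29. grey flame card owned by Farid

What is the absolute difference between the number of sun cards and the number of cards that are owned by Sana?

0

sun cards: 6. cards owned by Sana: 6.
|6 − 6| = 6 − 6 = 0.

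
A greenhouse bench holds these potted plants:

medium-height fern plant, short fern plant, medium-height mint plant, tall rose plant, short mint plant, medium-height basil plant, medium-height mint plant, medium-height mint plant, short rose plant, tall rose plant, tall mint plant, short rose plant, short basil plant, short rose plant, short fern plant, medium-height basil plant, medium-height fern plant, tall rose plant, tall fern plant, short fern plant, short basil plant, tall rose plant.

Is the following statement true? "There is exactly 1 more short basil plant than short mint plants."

True

short basil plants: 2.
short mint plants: 1.
The claim requires 2 − 1 (= 1) to equal 1, which holds.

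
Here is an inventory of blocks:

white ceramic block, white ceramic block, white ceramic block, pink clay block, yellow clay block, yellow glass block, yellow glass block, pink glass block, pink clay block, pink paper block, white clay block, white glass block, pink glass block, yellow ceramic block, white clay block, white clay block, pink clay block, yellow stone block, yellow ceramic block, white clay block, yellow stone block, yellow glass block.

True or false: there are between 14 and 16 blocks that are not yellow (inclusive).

There are 14 blocks that are not yellow.
The claim requires 14 ≤ 14 ≤ 16, which holds.

True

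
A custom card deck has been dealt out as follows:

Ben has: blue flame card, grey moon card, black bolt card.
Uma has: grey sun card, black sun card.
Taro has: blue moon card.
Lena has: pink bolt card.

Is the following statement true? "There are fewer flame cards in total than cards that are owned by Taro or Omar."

flame cards: 1.
cards owned by Taro or Omar: 1.
The claim requires 1 < 1, which does not hold.

False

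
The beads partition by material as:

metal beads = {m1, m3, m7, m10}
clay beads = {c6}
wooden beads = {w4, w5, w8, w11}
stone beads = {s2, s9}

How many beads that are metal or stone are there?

6

metal: 4; stone: 2; together 4 + 2 = 6.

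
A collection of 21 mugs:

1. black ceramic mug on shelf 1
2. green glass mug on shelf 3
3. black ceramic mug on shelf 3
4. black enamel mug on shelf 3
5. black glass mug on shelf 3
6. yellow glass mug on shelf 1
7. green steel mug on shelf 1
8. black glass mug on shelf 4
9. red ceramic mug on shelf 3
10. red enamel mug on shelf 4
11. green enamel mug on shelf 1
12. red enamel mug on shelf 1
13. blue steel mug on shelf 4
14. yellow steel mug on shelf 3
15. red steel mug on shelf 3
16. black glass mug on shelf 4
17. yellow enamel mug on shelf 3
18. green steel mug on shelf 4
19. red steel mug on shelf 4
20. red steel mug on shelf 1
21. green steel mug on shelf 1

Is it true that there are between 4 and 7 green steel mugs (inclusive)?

green steel mugs: 3.
The claim requires 4 ≤ 3 ≤ 7, which does not hold.

False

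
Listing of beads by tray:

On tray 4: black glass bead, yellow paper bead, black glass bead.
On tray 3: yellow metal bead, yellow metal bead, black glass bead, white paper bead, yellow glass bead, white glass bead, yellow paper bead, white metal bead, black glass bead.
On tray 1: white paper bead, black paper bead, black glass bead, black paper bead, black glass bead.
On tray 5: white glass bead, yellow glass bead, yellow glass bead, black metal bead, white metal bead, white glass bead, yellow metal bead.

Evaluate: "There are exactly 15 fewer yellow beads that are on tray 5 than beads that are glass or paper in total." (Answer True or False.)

yellow beads on tray 5: 3.
beads that are glass or paper: 18.
The claim requires 18 − 3 (= 15) to equal 15, which holds.

True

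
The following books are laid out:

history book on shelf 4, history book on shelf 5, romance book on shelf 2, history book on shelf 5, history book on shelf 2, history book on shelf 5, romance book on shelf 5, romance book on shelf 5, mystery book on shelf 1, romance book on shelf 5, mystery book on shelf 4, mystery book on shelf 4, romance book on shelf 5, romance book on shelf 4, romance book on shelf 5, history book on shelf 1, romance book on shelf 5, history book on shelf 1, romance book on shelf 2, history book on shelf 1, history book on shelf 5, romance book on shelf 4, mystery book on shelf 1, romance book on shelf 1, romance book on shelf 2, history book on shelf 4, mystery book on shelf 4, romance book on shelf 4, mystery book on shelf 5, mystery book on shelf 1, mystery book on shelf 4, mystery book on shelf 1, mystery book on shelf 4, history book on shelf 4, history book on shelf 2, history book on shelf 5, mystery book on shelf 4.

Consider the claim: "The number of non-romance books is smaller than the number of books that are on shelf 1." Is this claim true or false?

There are 24 non-romance books.
There are 8 books on shelf 1.
The claim requires 24 < 8, which does not hold.

False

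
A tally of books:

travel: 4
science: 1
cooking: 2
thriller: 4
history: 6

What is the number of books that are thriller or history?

history: 6; thriller: 4; together 6 + 4 = 10.

10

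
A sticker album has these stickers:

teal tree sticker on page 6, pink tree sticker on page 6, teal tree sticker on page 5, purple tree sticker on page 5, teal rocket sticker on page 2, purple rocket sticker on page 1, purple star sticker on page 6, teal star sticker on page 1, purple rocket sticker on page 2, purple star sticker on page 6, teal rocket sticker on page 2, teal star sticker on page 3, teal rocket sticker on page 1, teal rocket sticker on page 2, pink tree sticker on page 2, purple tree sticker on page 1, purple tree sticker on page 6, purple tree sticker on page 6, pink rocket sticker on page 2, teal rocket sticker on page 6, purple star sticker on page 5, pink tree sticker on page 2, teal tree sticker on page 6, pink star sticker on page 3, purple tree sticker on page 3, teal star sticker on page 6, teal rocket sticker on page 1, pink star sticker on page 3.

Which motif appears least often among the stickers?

Counts by motif: tree 11, rocket 9, star 8.
The minimum is 8, held uniquely by star.

star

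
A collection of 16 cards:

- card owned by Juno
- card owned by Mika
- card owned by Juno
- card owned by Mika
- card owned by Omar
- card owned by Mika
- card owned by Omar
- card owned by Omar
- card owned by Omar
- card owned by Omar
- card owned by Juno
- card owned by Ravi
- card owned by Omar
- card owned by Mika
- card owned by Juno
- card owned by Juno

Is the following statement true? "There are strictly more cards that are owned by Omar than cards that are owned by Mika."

True

Count of cards owned by Omar: 6.
Count of cards owned by Mika: 4.
The claim requires 6 > 4, which holds.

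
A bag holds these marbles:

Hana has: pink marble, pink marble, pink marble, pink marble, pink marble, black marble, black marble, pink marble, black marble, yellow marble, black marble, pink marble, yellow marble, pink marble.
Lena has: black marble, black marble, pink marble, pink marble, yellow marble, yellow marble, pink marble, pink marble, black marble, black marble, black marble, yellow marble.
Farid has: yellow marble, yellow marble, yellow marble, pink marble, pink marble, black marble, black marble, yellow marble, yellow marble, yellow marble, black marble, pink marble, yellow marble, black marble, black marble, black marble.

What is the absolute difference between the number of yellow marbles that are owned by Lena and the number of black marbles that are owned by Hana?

1

yellow marbles owned by Lena: 3. black marbles owned by Hana: 4.
|3 − 4| = 4 − 3 = 1.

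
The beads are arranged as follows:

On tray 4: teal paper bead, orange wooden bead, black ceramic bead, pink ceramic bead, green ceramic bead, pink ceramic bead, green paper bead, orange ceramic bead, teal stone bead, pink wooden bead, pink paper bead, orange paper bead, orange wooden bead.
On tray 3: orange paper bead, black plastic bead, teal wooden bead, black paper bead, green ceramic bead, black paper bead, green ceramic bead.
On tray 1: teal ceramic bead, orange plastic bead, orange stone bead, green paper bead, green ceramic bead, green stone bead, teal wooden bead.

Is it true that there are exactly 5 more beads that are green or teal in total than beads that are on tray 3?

True

|beads that are green or teal| = 12.
|beads on tray 3| = 7.
The claim requires 12 − 7 (= 5) to equal 5, which holds.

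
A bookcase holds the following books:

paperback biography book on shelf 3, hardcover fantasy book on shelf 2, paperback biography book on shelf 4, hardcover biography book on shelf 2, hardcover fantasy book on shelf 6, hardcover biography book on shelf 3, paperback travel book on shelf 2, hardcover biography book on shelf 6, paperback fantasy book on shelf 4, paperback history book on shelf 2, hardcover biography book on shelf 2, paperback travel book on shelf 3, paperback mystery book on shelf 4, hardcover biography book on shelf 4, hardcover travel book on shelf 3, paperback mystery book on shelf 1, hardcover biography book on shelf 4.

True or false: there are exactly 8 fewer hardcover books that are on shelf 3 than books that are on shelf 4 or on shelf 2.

True

There are 2 hardcover books on shelf 3.
There are 10 books on shelf 4 or on shelf 2.
The claim requires 10 − 2 (= 8) to equal 8, which holds.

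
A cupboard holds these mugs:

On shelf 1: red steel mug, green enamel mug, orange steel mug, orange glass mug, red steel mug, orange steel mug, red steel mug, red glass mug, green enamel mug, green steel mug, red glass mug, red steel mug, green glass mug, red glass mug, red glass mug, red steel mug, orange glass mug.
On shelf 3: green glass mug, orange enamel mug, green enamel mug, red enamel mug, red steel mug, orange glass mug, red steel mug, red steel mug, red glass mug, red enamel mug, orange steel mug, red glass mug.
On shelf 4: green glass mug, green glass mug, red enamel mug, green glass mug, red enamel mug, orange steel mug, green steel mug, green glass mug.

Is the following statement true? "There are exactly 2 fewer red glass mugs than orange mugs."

There are 6 red glass mugs.
There are 8 orange mugs.
The claim requires 8 − 6 (= 2) to equal 2, which holds.

True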